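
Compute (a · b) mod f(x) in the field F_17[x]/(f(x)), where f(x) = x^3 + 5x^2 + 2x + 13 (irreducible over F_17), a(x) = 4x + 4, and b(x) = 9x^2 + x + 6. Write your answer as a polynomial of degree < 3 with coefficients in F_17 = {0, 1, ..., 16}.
a · b ≡ 13x^2 + 7x + 15 (mod f(x))

Multiply in F_17[x]: a(x)·b(x) = (4x + 4)·(9x^2 + x + 6) = 2x^3 + 6x^2 + 11x + 7. This has degree ≥ 3, so divide by f(x) over F_17: 2x^3 + 6x^2 + 11x + 7 = (2)·(x^3 + 5x^2 + 2x + 13) + (13x^2 + 7x + 15). Hence a·b ≡ 13x^2 + 7x + 15 (mod f). (F_17[x]/(f) is a field with 17^3 = 4913 elements since f is irreducible of degree 3.)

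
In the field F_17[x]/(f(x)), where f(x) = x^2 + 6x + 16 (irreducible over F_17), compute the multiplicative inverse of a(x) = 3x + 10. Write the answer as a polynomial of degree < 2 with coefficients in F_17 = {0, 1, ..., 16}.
a(x)^(-1) ≡ 5x + 2 (mod f(x))

Since f is irreducible over F_17, F_17[x]/(f) is a field and a(x) ≠ 0 has an inverse. Apply the extended Euclidean algorithm to f(x) and a(x) in F_17[x]: f(x) = (6x + 16)·a(x) + (9). The last nonzero remainder is the constant 9 = gcd(f, a) in F_17. Back-substituting through the division chain expresses 9 = s(x)·a(x) + t(x)·f(x) with s(x) ≡ 11x + 1 (mod f), so (11x + 1)·a(x) ≡ 9 (mod f). Multiplying by 9^(-1) ≡ 2 in F_17 gives a(x)^(-1) ≡ 2·(11x + 1) ≡ 5x + 2 (mod f). Check: (3x + 10)·(5x + 2) = 15x^2 + 5x + 3 ≡ 1 (mod x^2 + 6x + 16).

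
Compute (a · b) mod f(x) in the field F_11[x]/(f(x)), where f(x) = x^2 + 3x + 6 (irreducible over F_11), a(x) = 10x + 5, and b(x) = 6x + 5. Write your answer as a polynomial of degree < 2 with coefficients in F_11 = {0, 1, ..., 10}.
a · b ≡ 10x + 6 (mod f(x))

Multiply in F_11[x]: a(x)·b(x) = (10x + 5)·(6x + 5) = 5x^2 + 3x + 3. This has degree ≥ 2, so divide by f(x) over F_11: 5x^2 + 3x + 3 = (5)·(x^2 + 3x + 6) + (10x + 6). Hence a·b ≡ 10x + 6 (mod f). (F_11[x]/(f) is a field with 11^2 = 121 elements since f is irreducible of degree 2.)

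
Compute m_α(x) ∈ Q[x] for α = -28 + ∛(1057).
m_α(x) = x^3 + 84x^2 + 2352x + 20895

Set β = α + 28 = ∛(1057), so β^3 = 1057. Then (α + 28)^3 - 1057 = 0, i.e. α is a root of g(x) = (x + 28)^3 - 1057 = x^3 + 84x^2 + 2352x + 20895. Since g(x) = h(x + 28) where h(x) = x^3 - 1057, and h is irreducible over Q (because 1057 is not a perfect cube, so h has no rational root, and a monic cubic with no rational root is irreducible), g is also irreducible (irreducibility is preserved under the substitution x → x + 28). Hence m_α(x) = x^3 + 84x^2 + 2352x + 20895.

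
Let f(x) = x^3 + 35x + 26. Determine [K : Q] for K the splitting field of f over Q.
[K : Q] = 6

By the rational root test, any rational root of the monic integer polynomial f(x) = x^3 + 35x + 26 must be an integer dividing the constant term 26, i.e. one of ±{1, 2, 13, 26}. Evaluating: f(1) = 62, f(-1) = -10, f(2) = 104, f(-2) = -52, f(13) = 2678, f(-13) = -2626, f(26) = 18512, f(-26) = -18460; none is 0, so f has no rational root and is therefore irreducible over Q (a cubic with no linear factor over a field is irreducible). For an irreducible cubic, the Galois group is A_3 or S_3 according as the discriminant disc(f) = -4a^3 - 27b^2 = -4·(35)^3 - 27·(26)^2 = -189752 is or is not a square in Q. Here disc(f) = -189752 is not a perfect square in Q, so the Galois group of f over Q is not contained in A_3 and must be all of S_3. The splitting field has degree |S_3| = 6 over Q, so [K : Q] = 6.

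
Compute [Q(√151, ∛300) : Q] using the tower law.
[Q(√151, ∛300) : Q] = 6

Let L = Q(√151, ∛300). Since Q(√151) ⊂ L and [Q(√151):Q] = 2, the tower law gives 2 | [L:Q]. Likewise Q(∛300) ⊂ L with [Q(∛300):Q] = 3 (because 300 is not a perfect cube), so 3 | [L:Q]. As gcd(2,3) = 1, [L:Q] is divisible by 6. Conversely L is generated over Q by √151 and ∛300, so [L:Q] ≤ 2·3 = 6. Therefore [Q(√151, ∛300) : Q] = 6.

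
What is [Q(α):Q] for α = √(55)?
[Q(α):Q] = 2

[Q(α):Q] equals the degree of the minimal polynomial of α. Here α^2 = 55 and x^2 - 55 is irreducible (d = 55 is squarefree, ≠ 1, hence not a square), so deg(m_α) = 2. Thus [Q(α):Q] = 2.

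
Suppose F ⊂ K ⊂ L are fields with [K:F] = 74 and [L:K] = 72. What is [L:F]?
[L:F] = 5328

The tower law says that for any tower of field extensions F ⊂ K ⊂ L with finite degrees, [L:F] = [L:K] · [K:F]. Here this gives [L:F] = 72 · 74 = 5328.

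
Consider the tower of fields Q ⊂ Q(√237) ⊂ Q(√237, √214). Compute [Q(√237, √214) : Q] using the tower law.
[Q(√237, √214) : Q] = 4

[Q(√237):Q] = 2 (min poly x^2 - 237, irreducible since 237 is squarefree > 1). For the top step, suppose √214 ∈ Q(√237), say √214 = c + d√237 with c, d ∈ Q. Squaring: 214 = c^2 + 237d^2 + 2cd√237. Since √237 ∉ Q this forces 2cd = 0. If d = 0 then √214 = c ∈ Q, contradicting 214 squarefree > 1. If c = 0 then 214 = 237d^2, so 237·214 = (237d)^2 is a perfect square in Q — but 237·214 = 50718 is not a perfect square (since 237 and 214 are distinct squarefree integers). Contradiction. Hence √214 ∉ Q(√237), so x^2 - 214 stays irreducible over Q(√237) and [Q(√237, √214) : Q(√237)] = 2. By the tower law, [Q(√237, √214) : Q] = 2 · 2 = 4.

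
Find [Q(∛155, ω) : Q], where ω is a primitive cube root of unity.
[Q(∛155, ω) : Q] = 6

[Q(∛155):Q] = 3 (min poly x^3 - 155, irreducible since 155 is not a perfect cube). [Q(ω):Q] = 2 (min poly x^2 + x + 1). Since Q(∛155) ⊂ R and ω ∉ R, we have ω ∉ Q(∛155), so x^2 + x + 1 remains irreducible over Q(∛155) and [Q(∛155, ω) : Q(∛155)] = 2. By the tower law, [Q(∛155, ω) : Q] = 3 · 2 = 6. (In fact Q(∛155, ω) is the splitting field of x^3 - 155 over Q.)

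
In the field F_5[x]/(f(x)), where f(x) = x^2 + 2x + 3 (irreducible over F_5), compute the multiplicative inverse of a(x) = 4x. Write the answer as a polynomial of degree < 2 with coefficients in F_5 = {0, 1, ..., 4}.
a(x)^(-1) ≡ 2x + 4 (mod f(x))

Since f is irreducible over F_5, F_5[x]/(f) is a field and a(x) ≠ 0 has an inverse. Apply the extended Euclidean algorithm to f(x) and a(x) in F_5[x]: f(x) = (4x + 3)·a(x) + (3). The last nonzero remainder is the constant 3 = gcd(f, a) in F_5. Back-substituting through the division chain expresses 3 = s(x)·a(x) + t(x)·f(x) with s(x) ≡ x + 2 (mod f), so (x + 2)·a(x) ≡ 3 (mod f). Multiplying by 3^(-1) ≡ 2 in F_5 gives a(x)^(-1) ≡ 2·(x + 2) ≡ 2x + 4 (mod f). Check: (4x)·(2x + 4) = 3x^2 + x ≡ 1 (mod x^2 + 2x + 3).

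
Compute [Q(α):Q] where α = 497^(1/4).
[Q(α):Q] = 4

α is a root of x^4 - 497. By Eisenstein's criterion at the prime p = 7 (which divides the constant term 497 but p^2 = 49 does not, since 497 is squarefree), x^4 - 497 is irreducible over Q. Hence [Q(α):Q] = 4.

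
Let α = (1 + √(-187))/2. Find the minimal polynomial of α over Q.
m_α(x) = x^2 - x + 47

From 2α - 1 = √(-187), squaring gives (2α - 1)^2 = -187, i.e. 4α^2 - 4α + 1 = -187, so α^2 - α + (1 + 187)/4 = 0. Since -187 ≡ 1 (mod 4), (1 + 187)/4 = 47 ∈ Z. The polynomial x^2 - x + 47 has discriminant 1 - 4·(47) = -187, which is not a perfect square in Q (d = -187 is squarefree and ≠ 1), so x^2 - x + 47 is irreducible over Q. It is the minimal polynomial of α.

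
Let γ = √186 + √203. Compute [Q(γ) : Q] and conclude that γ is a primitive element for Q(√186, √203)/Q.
[Q(γ) : Q] = 4 (equivalently, Q(γ) = Q(√186, √203))

Obviously Q(γ) ⊆ Q(√186, √203), and [Q(√186, √203):Q] = 4 (since 186, 203 are distinct squarefree integers > 1 with 37758 not a perfect square). To show equality we compute the minimal polynomial of γ. From γ = √186 + √203: γ^2 = 186 + 2√(37758) + 203 = 389 + 2√(37758), so γ^2 - 389 = 2√(37758); squaring, (γ^2 - 389)^2 = 4·37758, i.e. γ^4 - 778γ^2 + 151321 - 151032 = 0, i.e. γ^4 - 778γ^2 + 289 = 0. So γ is a root of x^4 - 778x^2 + 289. This polynomial is irreducible over Q: it has no rational root (each ±√186 ± √203 is irrational), and any factorization into two quadratics over Q would force √(37758) ∈ Q (pairing opposite roots) or √186, √203 ∈ Q (other pairings), all impossible. Hence [Q(γ):Q] = 4 = [Q(√186, √203):Q], so Q(γ) = Q(√186, √203).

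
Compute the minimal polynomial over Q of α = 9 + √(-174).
m_α(x) = x^2 - 18x + 255

From α - 9 = √(-174), squaring gives (α - 9)^2 = -174, i.e. α^2 - 18α + 81 = -174, so α^2 - 18α + 255 = 0. The discriminant of x^2 - 18x + 255 is (-18)^2 - 4·(255) = 324 - 1020 = -696, and 4·(-174) is not a perfect square in Q since -174 is squarefree and ≠ 1. Hence x^2 - 18x + 255 is irreducible over Q and is the minimal polynomial of α.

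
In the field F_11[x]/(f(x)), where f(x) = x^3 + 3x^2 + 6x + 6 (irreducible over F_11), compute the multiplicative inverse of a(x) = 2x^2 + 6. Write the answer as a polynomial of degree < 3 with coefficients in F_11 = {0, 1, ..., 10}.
a(x)^(-1) ≡ 6x^2 + 2x + 3 (mod f(x))

Since f is irreducible over F_11, F_11[x]/(f) is a field and a(x) ≠ 0 has an inverse. Apply the extended Euclidean algorithm to f(x) and a(x) in F_11[x]: f(x) = (6x + 7)·a(x) + (3x + 8);  a(x) = (8x + 8)·(3x + 8) + (8). The last nonzero remainder is the constant 8 = gcd(f, a) in F_11. Back-substituting through the division chain expresses 8 = s(x)·a(x) + t(x)·f(x) with s(x) ≡ 4x^2 + 5x + 2 (mod f), so (4x^2 + 5x + 2)·a(x) ≡ 8 (mod f). Multiplying by 8^(-1) ≡ 7 in F_11 gives a(x)^(-1) ≡ 7·(4x^2 + 5x + 2) ≡ 6x^2 + 2x + 3 (mod f). Check: (2x^2 + 6)·(6x^2 + 2x + 3) = x^4 + 4x^3 + 9x^2 + x + 7 ≡ 1 (mod x^3 + 3x^2 + 6x + 6).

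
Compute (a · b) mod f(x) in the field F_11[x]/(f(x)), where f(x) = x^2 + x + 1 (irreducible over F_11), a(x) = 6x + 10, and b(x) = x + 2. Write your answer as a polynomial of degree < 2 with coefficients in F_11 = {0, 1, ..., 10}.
a · b ≡ 5x + 3 (mod f(x))

Multiply in F_11[x]: a(x)·b(x) = (6x + 10)·(x + 2) = 6x^2 + 9. This has degree ≥ 2, so divide by f(x) over F_11: 6x^2 + 9 = (6)·(x^2 + x + 1) + (5x + 3). Hence a·b ≡ 5x + 3 (mod f). (F_11[x]/(f) is a field with 11^2 = 121 elements since f is irreducible of degree 2.)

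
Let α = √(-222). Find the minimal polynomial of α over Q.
m_α(x) = x^2 + 222

α satisfies α^2 + 222 = 0, so x^2 + 222 annihilates α. Since d = -222 is squarefree and ≠ 1, it is not a perfect square in Q, so x^2 + 222 has no rational root and is therefore irreducible over Q (a degree-2 polynomial over a field is irreducible iff it has no root). Hence m_α(x) = x^2 + 222.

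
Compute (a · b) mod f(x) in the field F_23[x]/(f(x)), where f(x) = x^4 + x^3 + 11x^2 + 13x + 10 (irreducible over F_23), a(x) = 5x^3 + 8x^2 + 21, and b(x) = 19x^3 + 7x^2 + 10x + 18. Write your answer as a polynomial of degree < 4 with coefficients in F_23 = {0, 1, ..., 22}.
a · b ≡ 20x^3 + 10x^2 + 20x + 16 (mod f(x))

Multiply in F_23[x]: a(x)·b(x) = (5x^3 + 8x^2 + 21)·(19x^3 + 7x^2 + 10x + 18) = 3x^6 + 3x^5 + 14x^4 + 17x^3 + 15x^2 + 3x + 10. This has degree ≥ 4, so divide by f(x) over F_23: 3x^6 + 3x^5 + 14x^4 + 17x^3 + 15x^2 + 3x + 10 = (3x^2 + 4)·(x^4 + x^3 + 11x^2 + 13x + 10) + (20x^3 + 10x^2 + 20x + 16). Hence a·b ≡ 20x^3 + 10x^2 + 20x + 16 (mod f). (F_23[x]/(f) is a field with 23^4 = 279841 elements since f is irreducible of degree 4.)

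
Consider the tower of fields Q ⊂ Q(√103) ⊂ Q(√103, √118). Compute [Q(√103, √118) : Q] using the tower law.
[Q(√103, √118) : Q] = 4

[Q(√103):Q] = 2 (min poly x^2 - 103, irreducible since 103 is squarefree > 1). For the top step, suppose √118 ∈ Q(√103), say √118 = c + d√103 with c, d ∈ Q. Squaring: 118 = c^2 + 103d^2 + 2cd√103. Since √103 ∉ Q this forces 2cd = 0. If d = 0 then √118 = c ∈ Q, contradicting 118 squarefree > 1. If c = 0 then 118 = 103d^2, so 103·118 = (103d)^2 is a perfect square in Q — but 103·118 = 12154 is not a perfect square (since 103 and 118 are distinct squarefree integers). Contradiction. Hence √118 ∉ Q(√103), so x^2 - 118 stays irreducible over Q(√103) and [Q(√103, √118) : Q(√103)] = 2. By the tower law, [Q(√103, √118) : Q] = 2 · 2 = 4.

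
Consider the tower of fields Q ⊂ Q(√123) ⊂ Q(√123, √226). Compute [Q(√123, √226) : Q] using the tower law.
[Q(√123, √226) : Q] = 4

[Q(√123):Q] = 2 (min poly x^2 - 123, irreducible since 123 is squarefree > 1). For the top step, suppose √226 ∈ Q(√123), say √226 = c + d√123 with c, d ∈ Q. Squaring: 226 = c^2 + 123d^2 + 2cd√123. Since √123 ∉ Q this forces 2cd = 0. If d = 0 then √226 = c ∈ Q, contradicting 226 squarefree > 1. If c = 0 then 226 = 123d^2, so 123·226 = (123d)^2 is a perfect square in Q — but 123·226 = 27798 is not a perfect square (since 123 and 226 are distinct squarefree integers). Contradiction. Hence √226 ∉ Q(√123), so x^2 - 226 stays irreducible over Q(√123) and [Q(√123, √226) : Q(√123)] = 2. By the tower law, [Q(√123, √226) : Q] = 2 · 2 = 4.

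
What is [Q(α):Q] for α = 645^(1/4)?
[Q(α):Q] = 4

α is a root of x^4 - 645. By Eisenstein's criterion at the prime p = 3 (which divides the constant term 645 but p^2 = 9 does not, since 645 is squarefree), x^4 - 645 is irreducible over Q. Hence [Q(α):Q] = 4.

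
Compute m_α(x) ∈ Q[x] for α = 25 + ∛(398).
m_α(x) = x^3 - 75x^2 + 1875x - 16023

Set β = α - 25 = ∛(398), so β^3 = 398. Then (α - 25)^3 - 398 = 0, i.e. α is a root of g(x) = (x - 25)^3 - 398 = x^3 - 75x^2 + 1875x - 16023. Since g(x) = h(x - 25) where h(x) = x^3 - 398, and h is irreducible over Q (because 398 is not a perfect cube, so h has no rational root, and a monic cubic with no rational root is irreducible), g is also irreducible (irreducibility is preserved under the substitution x → x - 25). Hence m_α(x) = x^3 - 75x^2 + 1875x - 16023.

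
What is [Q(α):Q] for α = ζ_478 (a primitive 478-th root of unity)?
[Q(α):Q] = 238

The minimal polynomial of ζ_478 over Q is the 478-th cyclotomic polynomial Φ_478(x), which is irreducible over Q and has degree φ(478) = 238. Hence [Q(α):Q] = φ(478) = 238.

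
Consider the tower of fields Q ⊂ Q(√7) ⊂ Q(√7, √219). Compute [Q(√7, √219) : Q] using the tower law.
[Q(√7, √219) : Q] = 4

[Q(√7):Q] = 2 (min poly x^2 - 7, irreducible since 7 is squarefree > 1). For the top step, suppose √219 ∈ Q(√7), say √219 = c + d√7 with c, d ∈ Q. Squaring: 219 = c^2 + 7d^2 + 2cd√7. Since √7 ∉ Q this forces 2cd = 0. If d = 0 then √219 = c ∈ Q, contradicting 219 squarefree > 1. If c = 0 then 219 = 7d^2, so 7·219 = (7d)^2 is a perfect square in Q — but 7·219 = 1533 is not a perfect square (since 7 and 219 are distinct squarefree integers). Contradiction. Hence √219 ∉ Q(√7), so x^2 - 219 stays irreducible over Q(√7) and [Q(√7, √219) : Q(√7)] = 2. By the tower law, [Q(√7, √219) : Q] = 2 · 2 = 4.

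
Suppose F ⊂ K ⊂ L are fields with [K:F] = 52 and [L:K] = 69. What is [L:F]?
[L:F] = 3588

The tower law says that for any tower of field extensions F ⊂ K ⊂ L with finite degrees, [L:F] = [L:K] · [K:F]. Here this gives [L:F] = 69 · 52 = 3588.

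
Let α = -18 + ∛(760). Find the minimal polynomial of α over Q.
m_α(x) = x^3 + 54x^2 + 972x + 5072

Set β = α + 18 = ∛(760), so β^3 = 760. Then (α + 18)^3 - 760 = 0, i.e. α is a root of g(x) = (x + 18)^3 - 760 = x^3 + 54x^2 + 972x + 5072. Since g(x) = h(x + 18) where h(x) = x^3 - 760, and h is irreducible over Q (because 760 is not a perfect cube, so h has no rational root, and a monic cubic with no rational root is irreducible), g is also irreducible (irreducibility is preserved under the substitution x → x + 18). Hence m_α(x) = x^3 + 54x^2 + 972x + 5072.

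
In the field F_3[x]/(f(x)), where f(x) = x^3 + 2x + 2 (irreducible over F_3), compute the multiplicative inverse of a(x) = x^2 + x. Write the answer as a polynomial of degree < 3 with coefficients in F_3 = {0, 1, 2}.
a(x)^(-1) ≡ x + 2 (mod f(x))

Since f is irreducible over F_3, F_3[x]/(f) is a field and a(x) ≠ 0 has an inverse. Apply the extended Euclidean algorithm to f(x) and a(x) in F_3[x]: f(x) = (x + 2)·a(x) + (2). The last nonzero remainder is the constant 2 = gcd(f, a) in F_3. Back-substituting through the division chain expresses 2 = s(x)·a(x) + t(x)·f(x) with s(x) ≡ 2x + 1 (mod f), so (2x + 1)·a(x) ≡ 2 (mod f). Multiplying by 2^(-1) ≡ 2 in F_3 gives a(x)^(-1) ≡ 2·(2x + 1) ≡ x + 2 (mod f). Check: (x^2 + x)·(x + 2) = x^3 + 2x ≡ 1 (mod x^3 + 2x + 2).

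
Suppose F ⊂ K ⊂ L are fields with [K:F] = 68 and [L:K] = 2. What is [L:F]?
[L:F] = 136

The tower law says that for any tower of field extensions F ⊂ K ⊂ L with finite degrees, [L:F] = [L:K] · [K:F]. Here this gives [L:F] = 2 · 68 = 136.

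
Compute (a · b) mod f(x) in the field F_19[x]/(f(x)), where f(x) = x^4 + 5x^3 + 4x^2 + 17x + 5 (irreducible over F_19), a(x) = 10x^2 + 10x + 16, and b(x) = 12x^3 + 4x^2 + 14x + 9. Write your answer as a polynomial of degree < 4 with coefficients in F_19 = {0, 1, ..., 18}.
a · b ≡ 2x^3 + 14x^2 + 12x + 7 (mod f(x))

Multiply in F_19[x]: a(x)·b(x) = (10x^2 + 10x + 16)·(12x^3 + 4x^2 + 14x + 9) = 6x^5 + 8x^4 + 11x^3 + 9x^2 + 10x + 11. This has degree ≥ 4, so divide by f(x) over F_19: 6x^5 + 8x^4 + 11x^3 + 9x^2 + 10x + 11 = (6x + 16)·(x^4 + 5x^3 + 4x^2 + 17x + 5) + (2x^3 + 14x^2 + 12x + 7). Hence a·b ≡ 2x^3 + 14x^2 + 12x + 7 (mod f). (F_19[x]/(f) is a field with 19^4 = 130321 elements since f is irreducible of degree 4.)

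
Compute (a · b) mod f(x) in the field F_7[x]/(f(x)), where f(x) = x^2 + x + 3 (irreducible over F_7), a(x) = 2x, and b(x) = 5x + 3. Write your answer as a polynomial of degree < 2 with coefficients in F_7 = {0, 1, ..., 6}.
a · b ≡ 3x + 5 (mod f(x))

Multiply in F_7[x]: a(x)·b(x) = (2x)·(5x + 3) = 3x^2 + 6x. This has degree ≥ 2, so divide by f(x) over F_7: 3x^2 + 6x = (3)·(x^2 + x + 3) + (3x + 5). Hence a·b ≡ 3x + 5 (mod f). (F_7[x]/(f) is a field with 7^2 = 49 elements since f is irreducible of degree 2.)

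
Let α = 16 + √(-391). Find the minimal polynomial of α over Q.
m_α(x) = x^2 - 32x + 647

From α - 16 = √(-391), squaring gives (α - 16)^2 = -391, i.e. α^2 - 32α + 256 = -391, so α^2 - 32α + 647 = 0. The discriminant of x^2 - 32x + 647 is (-32)^2 - 4·(647) = 1024 - 2588 = -1564, and 4·(-391) is not a perfect square in Q since -391 is squarefree and ≠ 1. Hence x^2 - 32x + 647 is irreducible over Q and is the minimal polynomial of α.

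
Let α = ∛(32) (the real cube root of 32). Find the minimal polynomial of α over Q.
m_α(x) = x^3 - 32

α satisfies α^3 = 32, so x^3 - 32 annihilates α. By the rational root test, a rational root p/q (in lowest terms) of x^3 - 32 would satisfy p^3 = 32 q^3, forcing q = 1 and p^3 = 32; but 32 is not a perfect cube, contradiction. A monic cubic over Q with no rational root is irreducible (any nontrivial factorization would include a linear factor). Hence x^3 - 32 is the minimal polynomial of α, and in particular [Q(α):Q] = 3.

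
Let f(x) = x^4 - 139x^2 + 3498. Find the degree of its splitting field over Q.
[K : Q] = 4

Solving the quadratic in x^2: x^2 = (139 ± √(139^2 - 4·3498))/2 = (139 ± √5329)/2 = (139 ± 73)/2, giving x^2 = 33 or x^2 = 106. So f(x) = (x^2 - 33)(x^2 - 106) and the roots of f are ±√33, ±√106. Hence the splitting field is K = Q(√33, √106). Since 33 and 106 are distinct squarefree integers > 1, their product 3498 is not a perfect square, so √106 ∉ Q(√33). By the tower law [K:Q] = [Q(√33,√106):Q(√33)] · [Q(√33):Q] = 2 · 2 = 4.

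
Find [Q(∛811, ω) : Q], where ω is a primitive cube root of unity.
[Q(∛811, ω) : Q] = 6

[Q(∛811):Q] = 3 (min poly x^3 - 811, irreducible since 811 is not a perfect cube). [Q(ω):Q] = 2 (min poly x^2 + x + 1). Since Q(∛811) ⊂ R and ω ∉ R, we have ω ∉ Q(∛811), so x^2 + x + 1 remains irreducible over Q(∛811) and [Q(∛811, ω) : Q(∛811)] = 2. By the tower law, [Q(∛811, ω) : Q] = 3 · 2 = 6. (In fact Q(∛811, ω) is the splitting field of x^3 - 811 over Q.)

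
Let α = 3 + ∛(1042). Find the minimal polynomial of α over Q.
m_α(x) = x^3 - 9x^2 + 27x - 1069

Set β = α - 3 = ∛(1042), so β^3 = 1042. Then (α - 3)^3 - 1042 = 0, i.e. α is a root of g(x) = (x - 3)^3 - 1042 = x^3 - 9x^2 + 27x - 1069. Since g(x) = h(x - 3) where h(x) = x^3 - 1042, and h is irreducible over Q (because 1042 is not a perfect cube, so h has no rational root, and a monic cubic with no rational root is irreducible), g is also irreducible (irreducibility is preserved under the substitution x → x - 3). Hence m_α(x) = x^3 - 9x^2 + 27x - 1069.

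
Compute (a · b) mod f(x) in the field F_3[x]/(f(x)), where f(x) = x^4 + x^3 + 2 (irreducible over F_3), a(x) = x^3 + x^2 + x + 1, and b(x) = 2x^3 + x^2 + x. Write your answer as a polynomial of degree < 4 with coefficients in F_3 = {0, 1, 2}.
a · b ≡ x^3 + x^2 + 2x (mod f(x))

Multiply in F_3[x]: a(x)·b(x) = (x^3 + x^2 + x + 1)·(2x^3 + x^2 + x) = 2x^6 + x^4 + x^3 + 2x^2 + x. This has degree ≥ 4, so divide by f(x) over F_3: 2x^6 + x^4 + x^3 + 2x^2 + x = (2x^2 + x)·(x^4 + x^3 + 2) + (x^3 + x^2 + 2x). Hence a·b ≡ x^3 + x^2 + 2x (mod f). (F_3[x]/(f) is a field with 3^4 = 81 elements since f is irreducible of degree 4.)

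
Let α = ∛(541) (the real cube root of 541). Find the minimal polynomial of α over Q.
m_α(x) = x^3 - 541

α satisfies α^3 = 541, so x^3 - 541 annihilates α. By the rational root test, a rational root p/q (in lowest terms) of x^3 - 541 would satisfy p^3 = 541 q^3, forcing q = 1 and p^3 = 541; but 541 is not a perfect cube, contradiction. A monic cubic over Q with no rational root is irreducible (any nontrivial factorization would include a linear factor). Hence x^3 - 541 is the minimal polynomial of α, and in particular [Q(α):Q] = 3.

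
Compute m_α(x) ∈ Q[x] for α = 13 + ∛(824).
m_α(x) = x^3 - 39x^2 + 507x - 3021

Set β = α - 13 = ∛(824), so β^3 = 824. Then (α - 13)^3 - 824 = 0, i.e. α is a root of g(x) = (x - 13)^3 - 824 = x^3 - 39x^2 + 507x - 3021. Since g(x) = h(x - 13) where h(x) = x^3 - 824, and h is irreducible over Q (because 824 is not a perfect cube, so h has no rational root, and a monic cubic with no rational root is irreducible), g is also irreducible (irreducibility is preserved under the substitution x → x - 13). Hence m_α(x) = x^3 - 39x^2 + 507x - 3021.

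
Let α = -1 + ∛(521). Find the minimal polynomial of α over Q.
m_α(x) = x^3 + 3x^2 + 3x - 520

Set β = α + 1 = ∛(521), so β^3 = 521. Then (α + 1)^3 - 521 = 0, i.e. α is a root of g(x) = (x + 1)^3 - 521 = x^3 + 3x^2 + 3x - 520. Since g(x) = h(x + 1) where h(x) = x^3 - 521, and h is irreducible over Q (because 521 is not a perfect cube, so h has no rational root, and a monic cubic with no rational root is irreducible), g is also irreducible (irreducibility is preserved under the substitution x → x + 1). Hence m_α(x) = x^3 + 3x^2 + 3x - 520.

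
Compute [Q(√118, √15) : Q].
[Q(√118, √15) : Q] = 4

[Q(√118):Q] = 2 (min poly x^2 - 118, irreducible since 118 is squarefree > 1). For the top step, suppose √15 ∈ Q(√118), say √15 = c + d√118 with c, d ∈ Q. Squaring: 15 = c^2 + 118d^2 + 2cd√118. Since √118 ∉ Q this forces 2cd = 0. If d = 0 then √15 = c ∈ Q, contradicting 15 squarefree > 1. If c = 0 then 15 = 118d^2, so 118·15 = (118d)^2 is a perfect square in Q — but 118·15 = 1770 is not a perfect square (since 118 and 15 are distinct squarefree integers). Contradiction. Hence √15 ∉ Q(√118), so x^2 - 15 stays irreducible over Q(√118) and [Q(√118, √15) : Q(√118)] = 2. By the tower law, [Q(√118, √15) : Q] = 2 · 2 = 4.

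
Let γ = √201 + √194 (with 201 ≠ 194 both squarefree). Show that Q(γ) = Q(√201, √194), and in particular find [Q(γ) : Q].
[Q(γ) : Q] = 4 (equivalently, Q(γ) = Q(√201, √194))

Obviously Q(γ) ⊆ Q(√201, √194), and [Q(√201, √194):Q] = 4 (since 201, 194 are distinct squarefree integers > 1 with 38994 not a perfect square). To show equality we compute the minimal polynomial of γ. From γ = √201 + √194: γ^2 = 201 + 2√(38994) + 194 = 395 + 2√(38994), so γ^2 - 395 = 2√(38994); squaring, (γ^2 - 395)^2 = 4·38994, i.e. γ^4 - 790γ^2 + 156025 - 155976 = 0, i.e. γ^4 - 790γ^2 + 49 = 0. So γ is a root of x^4 - 790x^2 + 49. This polynomial is irreducible over Q: it has no rational root (each ±√201 ± √194 is irrational), and any factorization into two quadratics over Q would force √(38994) ∈ Q (pairing opposite roots) or √201, √194 ∈ Q (other pairings), all impossible. Hence [Q(γ):Q] = 4 = [Q(√201, √194):Q], so Q(γ) = Q(√201, √194).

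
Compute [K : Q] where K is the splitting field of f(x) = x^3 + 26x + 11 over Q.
[K : Q] = 6

By the rational root test, any rational root of the monic integer polynomial f(x) = x^3 + 26x + 11 must be an integer dividing the constant term 11, i.e. one of ±{1, 11}. Evaluating: f(1) = 38, f(-1) = -16, f(11) = 1628, f(-11) = -1606; none is 0, so f has no rational root and is therefore irreducible over Q (a cubic with no linear factor over a field is irreducible). For an irreducible cubic, the Galois group is A_3 or S_3 according as the discriminant disc(f) = -4a^3 - 27b^2 = -4·(26)^3 - 27·(11)^2 = -73571 is or is not a square in Q. Here disc(f) = -73571 is not a perfect square in Q, so the Galois group of f over Q is not contained in A_3 and must be all of S_3. The splitting field has degree |S_3| = 6 over Q, so [K : Q] = 6.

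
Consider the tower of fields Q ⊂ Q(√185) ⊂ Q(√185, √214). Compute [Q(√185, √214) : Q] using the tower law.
[Q(√185, √214) : Q] = 4

[Q(√185):Q] = 2 (min poly x^2 - 185, irreducible since 185 is squarefree > 1). For the top step, suppose √214 ∈ Q(√185), say √214 = c + d√185 with c, d ∈ Q. Squaring: 214 = c^2 + 185d^2 + 2cd√185. Since √185 ∉ Q this forces 2cd = 0. If d = 0 then √214 = c ∈ Q, contradicting 214 squarefree > 1. If c = 0 then 214 = 185d^2, so 185·214 = (185d)^2 is a perfect square in Q — but 185·214 = 39590 is not a perfect square (since 185 and 214 are distinct squarefree integers). Contradiction. Hence √214 ∉ Q(√185), so x^2 - 214 stays irreducible over Q(√185) and [Q(√185, √214) : Q(√185)] = 2. By the tower law, [Q(√185, √214) : Q] = 2 · 2 = 4.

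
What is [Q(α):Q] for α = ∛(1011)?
[Q(α):Q] = 3

The minimal polynomial of α is x^3 - 1011, irreducible over Q since 1011 is not a perfect cube (so x^3 - 1011 has no rational root). Hence [Q(α):Q] = deg(m_α) = 3.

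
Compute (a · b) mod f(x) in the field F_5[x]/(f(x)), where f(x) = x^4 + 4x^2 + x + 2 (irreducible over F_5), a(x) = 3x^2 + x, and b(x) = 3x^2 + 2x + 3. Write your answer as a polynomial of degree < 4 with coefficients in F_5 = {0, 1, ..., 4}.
a · b ≡ 4x^3 + 4x + 2 (mod f(x))

Multiply in F_5[x]: a(x)·b(x) = (3x^2 + x)·(3x^2 + 2x + 3) = 4x^4 + 4x^3 + x^2 + 3x. This has degree ≥ 4, so divide by f(x) over F_5: 4x^4 + 4x^3 + x^2 + 3x = (4)·(x^4 + 4x^2 + x + 2) + (4x^3 + 4x + 2). Hence a·b ≡ 4x^3 + 4x + 2 (mod f). (F_5[x]/(f) is a field with 5^4 = 625 elements since f is irreducible of degree 4.)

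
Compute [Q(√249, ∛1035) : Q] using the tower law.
[Q(√249, ∛1035) : Q] = 6

Let L = Q(√249, ∛1035). Since Q(√249) ⊂ L and [Q(√249):Q] = 2, the tower law gives 2 | [L:Q]. Likewise Q(∛1035) ⊂ L with [Q(∛1035):Q] = 3 (because 1035 is not a perfect cube), so 3 | [L:Q]. As gcd(2,3) = 1, [L:Q] is divisible by 6. Conversely L is generated over Q by √249 and ∛1035, so [L:Q] ≤ 2·3 = 6. Therefore [Q(√249, ∛1035) : Q] = 6.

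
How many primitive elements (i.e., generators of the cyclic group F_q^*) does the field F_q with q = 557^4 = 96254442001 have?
There are φ(96254442000) = 22892544000 primitive elements

F_q^* is cyclic of order q - 1 = 96254442000. A cyclic group of order m has exactly φ(m) generators. Here m = 96254442000 = 2^4 · 3^2 · 5^3 · 17 · 31 · 73 · 139, so the number of primitive elements is φ(96254442000) = 22892544000.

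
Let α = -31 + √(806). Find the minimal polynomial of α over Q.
m_α(x) = x^2 + 62x + 155

From α + 31 = √(806), squaring gives (α + 31)^2 = 806, i.e. α^2 + 62α + 961 = 806, so α^2 + 62α + 155 = 0. The discriminant of x^2 + 62x + 155 is (62)^2 - 4·(155) = 3844 - 620 = 3224, and 4·(806) is not a perfect square in Q since 806 is squarefree and ≠ 1. Hence x^2 + 62x + 155 is irreducible over Q and is the minimal polynomial of α.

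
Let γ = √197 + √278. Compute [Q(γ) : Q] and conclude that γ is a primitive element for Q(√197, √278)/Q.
[Q(γ) : Q] = 4 (equivalently, Q(γ) = Q(√197, √278))

Obviously Q(γ) ⊆ Q(√197, √278), and [Q(√197, √278):Q] = 4 (since 197, 278 are distinct squarefree integers > 1 with 54766 not a perfect square). To show equality we compute the minimal polynomial of γ. From γ = √197 + √278: γ^2 = 197 + 2√(54766) + 278 = 475 + 2√(54766), so γ^2 - 475 = 2√(54766); squaring, (γ^2 - 475)^2 = 4·54766, i.e. γ^4 - 950γ^2 + 225625 - 219064 = 0, i.e. γ^4 - 950γ^2 + 6561 = 0. So γ is a root of x^4 - 950x^2 + 6561. This polynomial is irreducible over Q: it has no rational root (each ±√197 ± √278 is irrational), and any factorization into two quadratics over Q would force √(54766) ∈ Q (pairing opposite roots) or √197, √278 ∈ Q (other pairings), all impossible. Hence [Q(γ):Q] = 4 = [Q(√197, √278):Q], so Q(γ) = Q(√197, √278).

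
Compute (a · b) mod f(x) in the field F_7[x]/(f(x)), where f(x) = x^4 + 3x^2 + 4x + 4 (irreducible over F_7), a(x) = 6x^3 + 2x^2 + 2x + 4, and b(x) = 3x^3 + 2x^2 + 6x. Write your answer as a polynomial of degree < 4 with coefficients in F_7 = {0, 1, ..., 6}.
a · b ≡ 5x^2 + 5x + 4 (mod f(x))

Multiply in F_7[x]: a(x)·b(x) = (6x^3 + 2x^2 + 2x + 4)·(3x^3 + 2x^2 + 6x) = 4x^6 + 4x^5 + 4x^4 + 6x^2 + 3x. This has degree ≥ 4, so divide by f(x) over F_7: 4x^6 + 4x^5 + 4x^4 + 6x^2 + 3x = (4x^2 + 4x + 6)·(x^4 + 3x^2 + 4x + 4) + (5x^2 + 5x + 4). Hence a·b ≡ 5x^2 + 5x + 4 (mod f). (F_7[x]/(f) is a field with 7^4 = 2401 elements since f is irreducible of degree 4.)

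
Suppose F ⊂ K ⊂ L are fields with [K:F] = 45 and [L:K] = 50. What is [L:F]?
[L:F] = 2250

The tower law says that for any tower of field extensions F ⊂ K ⊂ L with finite degrees, [L:F] = [L:K] · [K:F]. Here this gives [L:F] = 50 · 45 = 2250.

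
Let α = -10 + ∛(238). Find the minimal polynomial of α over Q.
m_α(x) = x^3 + 30x^2 + 300x + 762

Set β = α + 10 = ∛(238), so β^3 = 238. Then (α + 10)^3 - 238 = 0, i.e. α is a root of g(x) = (x + 10)^3 - 238 = x^3 + 30x^2 + 300x + 762. Since g(x) = h(x + 10) where h(x) = x^3 - 238, and h is irreducible over Q (because 238 is not a perfect cube, so h has no rational root, and a monic cubic with no rational root is irreducible), g is also irreducible (irreducibility is preserved under the substitution x → x + 10). Hence m_α(x) = x^3 + 30x^2 + 300x + 762.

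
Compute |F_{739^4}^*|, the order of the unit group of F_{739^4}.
|F_{739^4}^*| = 298248146640

F_{739^4} has 739^4 = 298248146641 elements; its multiplicative group consists of all nonzero elements, so |F_{739^4}^*| = 298248146641 - 1 = 298248146640. (It is cyclic since any finite subgroup of the multiplicative group of a field is cyclic.)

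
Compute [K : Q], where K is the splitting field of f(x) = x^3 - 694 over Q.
[K : Q] = 6

The roots of x^3 - 694 are ∛694, ω∛694, ω^2∛694 where ω = e^(2πi/3) is a primitive cube root of unity, so K = Q(∛694, ω). Now [Q(∛694):Q] = 3 (since 694 is not a perfect cube, x^3 - 694 is irreducible) and [Q(ω):Q] = 2. Both 2 and 3 divide [K:Q], and [K:Q] ≤ 3·2 = 6, so [K:Q] = 6. (Equivalently: Q(∛694) ⊂ R but ω ∉ R, so [K : Q(∛694)] = 2.)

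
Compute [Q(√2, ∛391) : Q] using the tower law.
[Q(√2, ∛391) : Q] = 6

Let L = Q(√2, ∛391). Since Q(√2) ⊂ L and [Q(√2):Q] = 2, the tower law gives 2 | [L:Q]. Likewise Q(∛391) ⊂ L with [Q(∛391):Q] = 3 (because 391 is not a perfect cube), so 3 | [L:Q]. As gcd(2,3) = 1, [L:Q] is divisible by 6. Conversely L is generated over Q by √2 and ∛391, so [L:Q] ≤ 2·3 = 6. Therefore [Q(√2, ∛391) : Q] = 6.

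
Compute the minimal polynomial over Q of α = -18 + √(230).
m_α(x) = x^2 + 36x + 94

From α + 18 = √(230), squaring gives (α + 18)^2 = 230, i.e. α^2 + 36α + 324 = 230, so α^2 + 36α + 94 = 0. The discriminant of x^2 + 36x + 94 is (36)^2 - 4·(94) = 1296 - 376 = 920, and 4·(230) is not a perfect square in Q since 230 is squarefree and ≠ 1. Hence x^2 + 36x + 94 is irreducible over Q and is the minimal polynomial of α.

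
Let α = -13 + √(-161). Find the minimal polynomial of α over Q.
m_α(x) = x^2 + 26x + 330

From α + 13 = √(-161), squaring gives (α + 13)^2 = -161, i.e. α^2 + 26α + 169 = -161, so α^2 + 26α + 330 = 0. The discriminant of x^2 + 26x + 330 is (26)^2 - 4·(330) = 676 - 1320 = -644, and 4·(-161) is not a perfect square in Q since -161 is squarefree and ≠ 1. Hence x^2 + 26x + 330 is irreducible over Q and is the minimal polynomial of α.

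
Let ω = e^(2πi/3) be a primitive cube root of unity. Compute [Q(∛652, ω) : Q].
[Q(∛652, ω) : Q] = 6

[Q(∛652):Q] = 3 (min poly x^3 - 652, irreducible since 652 is not a perfect cube). [Q(ω):Q] = 2 (min poly x^2 + x + 1). Since Q(∛652) ⊂ R and ω ∉ R, we have ω ∉ Q(∛652), so x^2 + x + 1 remains irreducible over Q(∛652) and [Q(∛652, ω) : Q(∛652)] = 2. By the tower law, [Q(∛652, ω) : Q] = 3 · 2 = 6. (In fact Q(∛652, ω) is the splitting field of x^3 - 652 over Q.)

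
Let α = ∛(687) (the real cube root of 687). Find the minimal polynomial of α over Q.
m_α(x) = x^3 - 687

α satisfies α^3 = 687, so x^3 - 687 annihilates α. By the rational root test, a rational root p/q (in lowest terms) of x^3 - 687 would satisfy p^3 = 687 q^3, forcing q = 1 and p^3 = 687; but 687 is not a perfect cube, contradiction. A monic cubic over Q with no rational root is irreducible (any nontrivial factorization would include a linear factor). Hence x^3 - 687 is the minimal polynomial of α, and in particular [Q(α):Q] = 3.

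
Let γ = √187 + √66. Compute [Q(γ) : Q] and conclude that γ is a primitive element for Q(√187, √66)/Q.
[Q(γ) : Q] = 4 (equivalently, Q(γ) = Q(√187, √66))

Obviously Q(γ) ⊆ Q(√187, √66), and [Q(√187, √66):Q] = 4 (since 187, 66 are distinct squarefree integers > 1 with 12342 not a perfect square). To show equality we compute the minimal polynomial of γ. From γ = √187 + √66: γ^2 = 187 + 2√(12342) + 66 = 253 + 2√(12342), so γ^2 - 253 = 2√(12342); squaring, (γ^2 - 253)^2 = 4·12342, i.e. γ^4 - 506γ^2 + 64009 - 49368 = 0, i.e. γ^4 - 506γ^2 + 14641 = 0. So γ is a root of x^4 - 506x^2 + 14641. This polynomial is irreducible over Q: it has no rational root (each ±√187 ± √66 is irrational), and any factorization into two quadratics over Q would force √(12342) ∈ Q (pairing opposite roots) or √187, √66 ∈ Q (other pairings), all impossible. Hence [Q(γ):Q] = 4 = [Q(√187, √66):Q], so Q(γ) = Q(√187, √66).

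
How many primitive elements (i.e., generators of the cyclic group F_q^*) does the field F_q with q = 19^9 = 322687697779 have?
There are φ(322687697778) = 106508019744 primitive elements

F_q^* is cyclic of order q - 1 = 322687697778. A cyclic group of order m has exactly φ(m) generators. Here m = 322687697778 = 2 · 3^4 · 127 · 523 · 29989, so the number of primitive elements is φ(322687697778) = 106508019744.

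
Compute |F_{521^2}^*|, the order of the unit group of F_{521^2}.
|F_{521^2}^*| = 271440

F_{521^2} has 521^2 = 271441 elements; its multiplicative group consists of all nonzero elements, so |F_{521^2}^*| = 271441 - 1 = 271440. (It is cyclic since any finite subgroup of the multiplicative group of a field is cyclic.)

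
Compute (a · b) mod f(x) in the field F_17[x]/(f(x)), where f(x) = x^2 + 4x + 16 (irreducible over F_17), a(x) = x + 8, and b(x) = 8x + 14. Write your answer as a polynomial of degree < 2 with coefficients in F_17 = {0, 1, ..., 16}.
a · b ≡ 12x + 1 (mod f(x))

Multiply in F_17[x]: a(x)·b(x) = (x + 8)·(8x + 14) = 8x^2 + 10x + 10. This has degree ≥ 2, so divide by f(x) over F_17: 8x^2 + 10x + 10 = (8)·(x^2 + 4x + 16) + (12x + 1). Hence a·b ≡ 12x + 1 (mod f). (F_17[x]/(f) is a field with 17^2 = 289 elements since f is irreducible of degree 2.)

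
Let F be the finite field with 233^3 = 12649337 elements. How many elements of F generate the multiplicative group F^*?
There are φ(12649336) = 5233536 primitive elements

F_q^* is cyclic of order q - 1 = 12649336. A cyclic group of order m has exactly φ(m) generators. Here m = 12649336 = 2^3 · 7 · 29 · 7789, so the number of primitive elements is φ(12649336) = 5233536.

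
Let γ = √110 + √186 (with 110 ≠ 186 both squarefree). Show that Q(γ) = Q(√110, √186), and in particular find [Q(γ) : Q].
[Q(γ) : Q] = 4 (equivalently, Q(γ) = Q(√110, √186))

Obviously Q(γ) ⊆ Q(√110, √186), and [Q(√110, √186):Q] = 4 (since 110, 186 are distinct squarefree integers > 1 with 20460 not a perfect square). To show equality we compute the minimal polynomial of γ. From γ = √110 + √186: γ^2 = 110 + 2√(20460) + 186 = 296 + 2√(20460), so γ^2 - 296 = 2√(20460); squaring, (γ^2 - 296)^2 = 4·20460, i.e. γ^4 - 592γ^2 + 87616 - 81840 = 0, i.e. γ^4 - 592γ^2 + 5776 = 0. So γ is a root of x^4 - 592x^2 + 5776. This polynomial is irreducible over Q: it has no rational root (each ±√110 ± √186 is irrational), and any factorization into two quadratics over Q would force √(20460) ∈ Q (pairing opposite roots) or √110, √186 ∈ Q (other pairings), all impossible. Hence [Q(γ):Q] = 4 = [Q(√110, √186):Q], so Q(γ) = Q(√110, √186).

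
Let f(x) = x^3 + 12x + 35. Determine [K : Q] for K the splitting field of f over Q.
[K : Q] = 6

By the rational root test, any rational root of the monic integer polynomial f(x) = x^3 + 12x + 35 must be an integer dividing the constant term 35, i.e. one of ±{1, 5, 7, 35}. Evaluating: f(1) = 48, f(-1) = 22, f(5) = 220, f(-5) = -150, f(7) = 462, f(-7) = -392, f(35) = 43330, f(-35) = -43260; none is 0, so f has no rational root and is therefore irreducible over Q (a cubic with no linear factor over a field is irreducible). For an irreducible cubic, the Galois group is A_3 or S_3 according as the discriminant disc(f) = -4a^3 - 27b^2 = -4·(12)^3 - 27·(35)^2 = -39987 is or is not a square in Q. Here disc(f) = -39987 is not a perfect square in Q, so the Galois group of f over Q is not contained in A_3 and must be all of S_3. The splitting field has degree |S_3| = 6 over Q, so [K : Q] = 6.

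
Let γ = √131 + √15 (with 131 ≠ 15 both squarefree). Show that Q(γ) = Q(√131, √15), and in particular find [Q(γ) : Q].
[Q(γ) : Q] = 4 (equivalently, Q(γ) = Q(√131, √15))

Obviously Q(γ) ⊆ Q(√131, √15), and [Q(√131, √15):Q] = 4 (since 131, 15 are distinct squarefree integers > 1 with 1965 not a perfect square). To show equality we compute the minimal polynomial of γ. From γ = √131 + √15: γ^2 = 131 + 2√(1965) + 15 = 146 + 2√(1965), so γ^2 - 146 = 2√(1965); squaring, (γ^2 - 146)^2 = 4·1965, i.e. γ^4 - 292γ^2 + 21316 - 7860 = 0, i.e. γ^4 - 292γ^2 + 13456 = 0. So γ is a root of x^4 - 292x^2 + 13456. This polynomial is irreducible over Q: it has no rational root (each ±√131 ± √15 is irrational), and any factorization into two quadratics over Q would force √(1965) ∈ Q (pairing opposite roots) or √131, √15 ∈ Q (other pairings), all impossible. Hence [Q(γ):Q] = 4 = [Q(√131, √15):Q], so Q(γ) = Q(√131, √15).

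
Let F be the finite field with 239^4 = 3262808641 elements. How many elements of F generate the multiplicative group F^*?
There are φ(3262808640) = 647921664 primitive elements

F_q^* is cyclic of order q - 1 = 3262808640. A cyclic group of order m has exactly φ(m) generators. Here m = 3262808640 = 2^6 · 3 · 5 · 7 · 13^4 · 17, so the number of primitive elements is φ(3262808640) = 647921664.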